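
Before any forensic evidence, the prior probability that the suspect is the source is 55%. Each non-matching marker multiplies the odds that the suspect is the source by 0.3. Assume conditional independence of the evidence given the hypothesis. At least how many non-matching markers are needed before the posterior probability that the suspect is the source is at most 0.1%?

6

Prior odds = 0.55/0.45 = 11/9.
Likelihood ratio per non-matching marker = 0.3.
Target odds: 0.001 ÷ 0.999 = 1/999.
Need (11/9) × 0.3ⁿ ≤ 1/999, i.e. 0.3ⁿ ≤ 1/1221.
0.3⁵ = 243/100000 is still above 1/1221 but 0.3⁶ = 729/1000000 is at or below it, so n = 6.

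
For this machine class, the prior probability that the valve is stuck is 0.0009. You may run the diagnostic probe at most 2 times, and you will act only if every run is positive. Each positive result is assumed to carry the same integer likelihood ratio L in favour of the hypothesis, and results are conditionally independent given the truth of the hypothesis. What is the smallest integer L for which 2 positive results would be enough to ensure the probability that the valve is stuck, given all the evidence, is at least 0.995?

Prior odds = 0.0009/0.9991 = 9/9991.
Target odds = 0.995/0.005 = 199.
Need L² ≥ 199 ÷ (9/9991) = 1988209/9.
470² = 220900 < 1988209/9 ≤ 221841 = 471², so L = 471.

471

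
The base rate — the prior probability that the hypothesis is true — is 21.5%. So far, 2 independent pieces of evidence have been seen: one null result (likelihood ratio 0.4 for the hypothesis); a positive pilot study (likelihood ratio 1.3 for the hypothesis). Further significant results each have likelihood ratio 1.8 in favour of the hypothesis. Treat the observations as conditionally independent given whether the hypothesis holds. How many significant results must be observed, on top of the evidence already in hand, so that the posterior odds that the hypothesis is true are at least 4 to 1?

Prior odds = 0.215/0.785 = 43/157.
Combined Bayes factor of the evidence already in hand = 0.4 × 1.3 = 0.52.
Odds after that evidence = (43/157) × 0.52 = 559/3925.
Target odds = 4.
Need 1.8ⁿ ≥ 4 ÷ (559/3925) = 15700/559.
1.8⁵ = 18.89568 falls short of 15700/559 but 1.8⁶ = 531441/15625 reaches it, so n = 6.

6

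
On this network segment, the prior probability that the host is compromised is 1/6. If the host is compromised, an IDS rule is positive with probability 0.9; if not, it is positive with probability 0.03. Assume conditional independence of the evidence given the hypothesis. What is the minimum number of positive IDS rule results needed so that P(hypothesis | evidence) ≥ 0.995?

3

Prior odds: (1/6) ÷ (5/6) = 0.2.
Likelihood ratio of a positive = 0.9/0.03 = 30.
Target odds: 0.995 ÷ 0.005 = 199.
Need 0.2 × 30ⁿ ≥ 199, i.e. 30ⁿ ≥ 995.
30² = 900 falls short of 995 but 30³ = 27000 reaches it, so n = 3.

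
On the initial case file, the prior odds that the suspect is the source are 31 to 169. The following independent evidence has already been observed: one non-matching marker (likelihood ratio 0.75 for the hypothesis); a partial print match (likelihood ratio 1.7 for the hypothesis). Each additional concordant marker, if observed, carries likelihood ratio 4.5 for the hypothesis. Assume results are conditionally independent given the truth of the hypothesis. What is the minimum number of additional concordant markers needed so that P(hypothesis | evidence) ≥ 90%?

3

Prior odds = 31/169.
Combined Bayes factor of the evidence already in hand = 0.75 × 1.7 = 1.275.
Odds after that evidence = (31/169) × 1.275 = 1581/6760.
Target odds = 0.9/0.1 = 9.
Need 4.5ⁿ ≥ 9 ÷ (1581/6760) = 20280/527.
4.5² = 20.25 falls short of 20280/527 but 4.5³ = 91.125 reaches it, so n = 3.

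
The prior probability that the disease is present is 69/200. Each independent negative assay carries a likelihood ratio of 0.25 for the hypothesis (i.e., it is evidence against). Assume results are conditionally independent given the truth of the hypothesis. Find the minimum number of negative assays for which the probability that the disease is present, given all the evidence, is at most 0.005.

4

Prior odds = 0.345/0.655 = 69/131.
Likelihood ratio per negative assay = 0.25.
Target odds: 0.005 ÷ 0.995 = 1/199.
Need (69/131) × 0.25ⁿ ≤ 1/199, i.e. 0.25ⁿ ≤ 131/13731.
0.25³ = 0.015625 is still above 131/13731 but 0.25⁴ = 0.00390625 is at or below it, so n = 4.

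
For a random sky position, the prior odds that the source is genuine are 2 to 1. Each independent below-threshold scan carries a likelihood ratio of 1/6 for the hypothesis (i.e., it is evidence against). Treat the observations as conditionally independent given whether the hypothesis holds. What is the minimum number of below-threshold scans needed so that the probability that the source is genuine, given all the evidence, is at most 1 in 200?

4

Prior odds = 2.
Likelihood ratio per below-threshold scan = 1/6.
Target posterior odds = 0.005/0.995 = 1/199.
Need 2 × (1/6)ⁿ ≤ 1/199, i.e. (1/6)ⁿ ≤ 1/398.
(1/6)³ = 1/216 is still above 1/398 but (1/6)⁴ = 1/1296 is at or below it, so n = 4.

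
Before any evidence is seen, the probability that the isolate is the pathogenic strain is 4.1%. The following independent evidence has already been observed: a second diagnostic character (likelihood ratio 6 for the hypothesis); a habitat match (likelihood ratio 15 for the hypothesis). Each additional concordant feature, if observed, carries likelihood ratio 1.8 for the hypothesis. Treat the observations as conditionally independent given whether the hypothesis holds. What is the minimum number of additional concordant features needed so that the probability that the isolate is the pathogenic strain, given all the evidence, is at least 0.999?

Prior odds = 0.041/0.959 = 41/959.
Combined Bayes factor of the evidence already in hand = 6 × 15 = 90.
Odds after that evidence = (41/959) × 90 = 3690/959.
Target odds = 0.999/0.001 = 999.
Need 1.8ⁿ ≥ 999 ÷ (3690/959) = 106449/410.
1.8⁹ = 387420489/1953125 falls short of 106449/410 but 1.8¹⁰ ≈357.047 reaches it, so n = 10.

10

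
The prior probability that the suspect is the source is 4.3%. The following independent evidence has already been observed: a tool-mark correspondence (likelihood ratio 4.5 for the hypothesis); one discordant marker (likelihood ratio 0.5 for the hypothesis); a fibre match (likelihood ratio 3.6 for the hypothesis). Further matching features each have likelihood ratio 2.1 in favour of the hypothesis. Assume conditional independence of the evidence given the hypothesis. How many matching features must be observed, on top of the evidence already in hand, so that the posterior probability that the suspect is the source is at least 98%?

Prior odds = 0.043/0.957 = 43/957.
Combined Bayes factor of the evidence already in hand = 4.5 × 0.5 × 3.6 = 8.1.
Odds after that evidence = (43/957) × 8.1 = 1161/3190.
Target odds = 0.98/0.02 = 49.
Need 2.1ⁿ ≥ 49 ÷ (1161/3190) = 156310/1161.
2.1⁶ = 85766121/1000000 falls short of 156310/1161 but 2.1⁷ ≈180.109 reaches it, so n = 7.

7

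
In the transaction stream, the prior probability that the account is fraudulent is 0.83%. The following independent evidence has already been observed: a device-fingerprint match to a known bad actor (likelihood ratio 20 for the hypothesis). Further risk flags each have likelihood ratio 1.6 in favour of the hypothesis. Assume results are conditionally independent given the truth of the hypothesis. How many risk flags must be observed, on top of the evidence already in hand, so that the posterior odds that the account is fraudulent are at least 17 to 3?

Prior odds = 0.0083/0.9917 = 83/9917.
Bayes factor of the evidence already in hand = 20.
Odds after that evidence = (83/9917) × 20 = 1660/9917.
Target odds = 17/3.
Need 1.6ⁿ ≥ 17/3 ÷ (1660/9917) = 168589/4980.
1.6⁷ = 2097152/78125 falls short of 168589/4980 but 1.6⁸ = 16777216/390625 reaches it, so n = 8.

8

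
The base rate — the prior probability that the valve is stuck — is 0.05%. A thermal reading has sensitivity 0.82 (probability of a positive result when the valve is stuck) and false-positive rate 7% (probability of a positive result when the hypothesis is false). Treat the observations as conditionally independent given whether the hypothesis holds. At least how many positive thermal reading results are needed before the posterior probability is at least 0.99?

5

Prior odds = 0.0005/0.9995 = 1/1999.
Likelihood ratio of a positive result = 0.82/0.07 = 82/7.
Target odds: 0.99 ÷ 0.01 = 99.
Require (82/7)ⁿ ≥ 99 ÷ (1/1999) = 197901.
(82/7)⁴ = 45212176/2401 falls short of 197901 but (82/7)⁵ ≈220587 reaches it, so n = 5.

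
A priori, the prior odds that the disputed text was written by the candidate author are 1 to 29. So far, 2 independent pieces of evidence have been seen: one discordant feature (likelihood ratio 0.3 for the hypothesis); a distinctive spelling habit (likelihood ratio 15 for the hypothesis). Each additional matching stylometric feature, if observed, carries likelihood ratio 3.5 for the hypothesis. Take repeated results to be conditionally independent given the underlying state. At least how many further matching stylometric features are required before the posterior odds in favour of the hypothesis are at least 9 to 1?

4

Prior odds = 1/29.
Combined Bayes factor of the evidence already in hand = 0.3 × 15 = 4.5.
Odds after that evidence = (1/29) × 4.5 = 9/58.
Target odds = 9.
Need 3.5ⁿ ≥ 9 ÷ (9/58) = 58.
3.5³ = 42.875 falls short of 58 but 3.5⁴ = 150.0625 reaches it, so n = 4.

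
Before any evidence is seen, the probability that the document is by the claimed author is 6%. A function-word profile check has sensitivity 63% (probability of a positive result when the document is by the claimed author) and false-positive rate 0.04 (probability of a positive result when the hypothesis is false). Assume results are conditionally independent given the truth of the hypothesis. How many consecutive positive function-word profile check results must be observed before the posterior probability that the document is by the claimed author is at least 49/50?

3

Prior odds = 0.06/0.94 = 3/47.
Likelihood ratio of a positive result = 0.63/0.04 = 15.75.
Target odds: 0.98 ÷ 0.02 = 49.
Need (3/47) × 15.75ⁿ ≥ 49, i.e. 15.75ⁿ ≥ 2303/3.
15.75² = 248.0625 falls short of 2303/3 but 15.75³ = 3906.984375 reaches it, so n = 3.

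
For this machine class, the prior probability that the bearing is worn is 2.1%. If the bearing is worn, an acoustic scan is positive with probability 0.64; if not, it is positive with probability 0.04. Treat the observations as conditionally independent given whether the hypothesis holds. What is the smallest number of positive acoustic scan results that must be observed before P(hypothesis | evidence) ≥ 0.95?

3

Prior odds: 0.021 ÷ 0.979 = 21/979.
Likelihood ratio of a positive = 0.64/0.04 = 16.
Target odds: 0.95 ÷ 0.05 = 19.
Need (21/979) × 16ⁿ ≥ 19, i.e. 16ⁿ ≥ 18601/21.
16² = 256 falls short of 18601/21 but 16³ = 4096 reaches it, so n = 3.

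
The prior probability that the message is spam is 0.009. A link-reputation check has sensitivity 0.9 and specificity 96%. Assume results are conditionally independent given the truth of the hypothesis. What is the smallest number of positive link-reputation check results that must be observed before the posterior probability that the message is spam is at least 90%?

3

Prior odds = 0.009/0.991 = 9/991.
False-positive rate = 1 − 0.96 = 0.04; likelihood ratio of a positive = 0.9/0.04 = 22.5.
Target posterior odds = 0.9/0.1 = 9.
Require 22.5ⁿ ≥ 9 ÷ (9/991) = 991.
22.5² = 506.25 falls short of 991 but 22.5³ = 11390.625 reaches it, so n = 3.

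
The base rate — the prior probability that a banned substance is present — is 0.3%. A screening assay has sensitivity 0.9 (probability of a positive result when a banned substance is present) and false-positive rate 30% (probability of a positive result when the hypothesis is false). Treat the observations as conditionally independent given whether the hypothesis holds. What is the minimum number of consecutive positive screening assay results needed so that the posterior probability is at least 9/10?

8

Prior odds = 0.003/0.997 = 3/997.
Likelihood ratio of a positive result = 0.9/0.3 = 3.
Target odds: 0.9 ÷ 0.1 = 9.
Need (3/997) × 3ⁿ ≥ 9, i.e. 3ⁿ ≥ 2991.
3⁷ = 2187 falls short of 2991 but 3⁸ = 6561 reaches it, so n = 8.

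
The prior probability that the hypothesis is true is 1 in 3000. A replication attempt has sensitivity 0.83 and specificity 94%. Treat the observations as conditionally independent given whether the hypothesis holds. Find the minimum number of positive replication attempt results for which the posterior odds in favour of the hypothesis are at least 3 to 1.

Prior odds: (1/3000) ÷ (2999/3000) = 1/2999.
False-positive rate = 1 − 0.94 = 0.06; likelihood ratio of a positive = 0.83/0.06 = 83/6.
Target odds = 3.
Need (1/2999) × (83/6)ⁿ ≥ 3, i.e. (83/6)ⁿ ≥ 8997.
(83/6)³ = 571787/216 falls short of 8997 but (83/6)⁴ = 47458321/1296 reaches it, so n = 4.

4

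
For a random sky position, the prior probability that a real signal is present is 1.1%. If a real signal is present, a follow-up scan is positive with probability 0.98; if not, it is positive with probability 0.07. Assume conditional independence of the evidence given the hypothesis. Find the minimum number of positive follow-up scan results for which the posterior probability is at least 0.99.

4

Prior odds = 0.011/0.989 = 11/989.
Likelihood ratio of a positive = 0.98/0.07 = 14.
Target odds: 0.99 ÷ 0.01 = 99.
Require 14ⁿ ≥ 99 ÷ (11/989) = 8901.
14³ = 2744 falls short of 8901 but 14⁴ = 38416 reaches it, so n = 4.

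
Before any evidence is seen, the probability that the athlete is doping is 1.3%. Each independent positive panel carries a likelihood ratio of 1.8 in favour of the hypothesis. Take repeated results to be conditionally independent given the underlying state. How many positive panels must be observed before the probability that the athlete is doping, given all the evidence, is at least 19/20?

13

Prior odds: 0.013 ÷ 0.987 = 13/987.
Likelihood ratio per positive panel = 1.8.
Target odds: 0.95 ÷ 0.05 = 19.
Need (13/987) × 1.8ⁿ ≥ 19, i.e. 1.8ⁿ ≥ 18753/13.
1.8¹² ≈1156.83 falls short of 18753/13 but 1.8¹³ ≈2082.3 reaches it, so n = 13.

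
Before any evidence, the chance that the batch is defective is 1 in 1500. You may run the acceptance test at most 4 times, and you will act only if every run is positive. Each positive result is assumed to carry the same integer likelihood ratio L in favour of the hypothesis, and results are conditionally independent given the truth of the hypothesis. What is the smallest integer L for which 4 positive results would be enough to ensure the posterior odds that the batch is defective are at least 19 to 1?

13

Prior odds = (1/1500)/(1499/1500) = 1/1499.
Target odds = 19.
Need L⁴ ≥ 19 ÷ (1/1499) = 28481.
12⁴ = 20736 < 28481 ≤ 28561 = 13⁴, so L = 13.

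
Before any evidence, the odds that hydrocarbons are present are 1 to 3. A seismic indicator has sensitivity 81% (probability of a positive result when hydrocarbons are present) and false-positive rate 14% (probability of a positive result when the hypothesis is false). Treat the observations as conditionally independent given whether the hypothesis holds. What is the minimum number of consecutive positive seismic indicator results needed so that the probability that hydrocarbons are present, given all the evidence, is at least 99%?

Prior odds = 1/3.
Likelihood ratio of a positive result = 0.81/0.14 = 81/14.
Target odds: 0.99 ÷ 0.01 = 99.
Need (1/3) × (81/14)ⁿ ≥ 99, i.e. (81/14)ⁿ ≥ 297.
(81/14)³ = 531441/2744 falls short of 297 but (81/14)⁴ = 43046721/38416 reaches it, so n = 4.

4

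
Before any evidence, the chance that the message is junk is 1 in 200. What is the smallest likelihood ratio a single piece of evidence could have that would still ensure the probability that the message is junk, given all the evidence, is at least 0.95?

Prior odds = 0.005/0.995 = 1/199.
Target odds = 0.95/0.05 = 19.
Required Bayes factor = 19 ÷ (1/199) = 3781.

3781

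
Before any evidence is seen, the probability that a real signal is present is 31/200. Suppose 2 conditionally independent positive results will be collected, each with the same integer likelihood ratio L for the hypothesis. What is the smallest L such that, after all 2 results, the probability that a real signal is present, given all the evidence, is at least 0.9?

8

Prior odds = 0.155/0.845 = 31/169.
Target odds = 0.9/0.1 = 9.
Need L² ≥ 9 ÷ (31/169) = 1521/31.
7² = 49 < 1521/31 ≤ 64 = 8², so L = 8.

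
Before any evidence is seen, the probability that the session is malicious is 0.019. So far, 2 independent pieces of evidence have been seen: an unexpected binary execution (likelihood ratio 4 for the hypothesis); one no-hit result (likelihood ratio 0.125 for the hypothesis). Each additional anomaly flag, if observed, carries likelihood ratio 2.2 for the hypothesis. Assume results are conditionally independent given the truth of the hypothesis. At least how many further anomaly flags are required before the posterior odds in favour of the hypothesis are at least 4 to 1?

8

Prior odds = 0.019/0.981 = 19/981.
Combined Bayes factor of the evidence already in hand = 4 × 0.125 = 0.5.
Odds after that evidence = (19/981) × 0.5 = 19/1962.
Target odds = 4.
Need 2.2ⁿ ≥ 4 ÷ (19/1962) = 7848/19.
2.2⁷ = 19487171/78125 falls short of 7848/19 but 2.2⁸ = 214358881/390625 reaches it, so n = 8.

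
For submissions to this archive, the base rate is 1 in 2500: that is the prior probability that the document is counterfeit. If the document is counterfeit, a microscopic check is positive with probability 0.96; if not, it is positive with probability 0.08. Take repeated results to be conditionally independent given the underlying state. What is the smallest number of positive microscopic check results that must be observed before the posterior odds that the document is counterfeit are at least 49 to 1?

5

Prior odds: 0.0004 ÷ 0.9996 = 1/2499.
Likelihood ratio of a positive = 0.96/0.08 = 12.
Target odds = 49.
Need (1/2499) × 12ⁿ ≥ 49, i.e. 12ⁿ ≥ 122451.
12⁴ = 20736 falls short of 122451 but 12⁵ = 248832 reaches it, so n = 5.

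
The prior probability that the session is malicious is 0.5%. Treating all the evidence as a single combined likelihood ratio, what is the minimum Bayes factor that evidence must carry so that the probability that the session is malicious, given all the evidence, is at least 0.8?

Prior odds = 0.005/0.995 = 1/199.
Target odds = 0.8/0.2 = 4.
Required Bayes factor = 4 ÷ (1/199) = 796.

796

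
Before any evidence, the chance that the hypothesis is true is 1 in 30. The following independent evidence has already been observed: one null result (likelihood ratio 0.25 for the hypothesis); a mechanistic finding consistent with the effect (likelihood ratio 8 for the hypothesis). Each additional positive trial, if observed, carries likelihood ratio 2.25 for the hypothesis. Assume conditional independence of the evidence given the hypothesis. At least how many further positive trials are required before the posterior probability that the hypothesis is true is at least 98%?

9

Prior odds = (1/30)/(29/30) = 1/29.
Combined Bayes factor of the evidence already in hand = 0.25 × 8 = 2.
Odds after that evidence = (1/29) × 2 = 2/29.
Target odds = 0.98/0.02 = 49.
Need 2.25ⁿ ≥ 49 ÷ (2/29) = 710.5.
2.25⁸ = 43046721/65536 falls short of 710.5 but 2.25⁹ = 387420489/262144 reaches it, so n = 9.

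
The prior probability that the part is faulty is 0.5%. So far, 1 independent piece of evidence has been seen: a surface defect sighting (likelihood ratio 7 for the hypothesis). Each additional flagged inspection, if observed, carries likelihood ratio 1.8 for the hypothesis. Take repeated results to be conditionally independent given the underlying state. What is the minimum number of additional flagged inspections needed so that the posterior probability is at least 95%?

11

Prior odds = 0.005/0.995 = 1/199.
Bayes factor of the evidence already in hand = 7.
Odds after that evidence = (1/199) × 7 = 7/199.
Target odds = 0.95/0.05 = 19.
Need 1.8ⁿ ≥ 19 ÷ (7/199) = 3781/7.
1.8¹⁰ ≈357.047 falls short of 3781/7 but 1.8¹¹ ≈642.684 reaches it, so n = 11.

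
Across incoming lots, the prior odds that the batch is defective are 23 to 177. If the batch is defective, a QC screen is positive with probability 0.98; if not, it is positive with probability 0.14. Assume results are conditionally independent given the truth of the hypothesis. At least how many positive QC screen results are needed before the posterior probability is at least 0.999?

5

Prior odds = 23/177.
Likelihood ratio of a positive = 0.98/0.14 = 7.
Target posterior odds = 0.999/0.001 = 999.
Need (23/177) × 7ⁿ ≥ 999, i.e. 7ⁿ ≥ 176823/23.
7⁴ = 2401 falls short of 176823/23 but 7⁵ = 16807 reaches it, so n = 5.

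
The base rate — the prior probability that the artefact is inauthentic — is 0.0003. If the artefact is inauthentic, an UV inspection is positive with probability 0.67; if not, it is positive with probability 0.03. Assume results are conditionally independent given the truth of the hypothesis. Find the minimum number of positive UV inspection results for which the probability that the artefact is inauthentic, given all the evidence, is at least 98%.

Prior odds = 0.0003/0.9997 = 3/9997.
Likelihood ratio of a positive = 0.67/0.03 = 67/3.
Target odds: 0.98 ÷ 0.02 = 49.
Require (67/3)ⁿ ≥ 49 ÷ (3/9997) = 489853/3.
(67/3)³ = 300763/27 falls short of 489853/3 but (67/3)⁴ = 20151121/81 reaches it, so n = 4.

4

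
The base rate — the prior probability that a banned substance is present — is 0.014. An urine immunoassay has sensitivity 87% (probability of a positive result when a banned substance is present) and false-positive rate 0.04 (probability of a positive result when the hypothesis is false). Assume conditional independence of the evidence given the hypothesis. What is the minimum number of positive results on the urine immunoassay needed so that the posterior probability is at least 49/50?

3

Prior odds = 0.014/0.986 = 7/493.
Likelihood ratio of a positive result = 0.87/0.04 = 21.75.
Target posterior odds = 0.98/0.02 = 49.
Need (7/493) × 21.75ⁿ ≥ 49, i.e. 21.75ⁿ ≥ 3451.
21.75² = 473.0625 falls short of 3451 but 21.75³ = 658503/64 reaches it, so n = 3.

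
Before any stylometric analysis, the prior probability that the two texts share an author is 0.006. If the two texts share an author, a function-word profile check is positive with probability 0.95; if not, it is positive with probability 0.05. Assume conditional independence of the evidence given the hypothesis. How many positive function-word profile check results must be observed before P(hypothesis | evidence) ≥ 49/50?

4

Prior odds: 0.006 ÷ 0.994 = 3/497.
Likelihood ratio of a positive = 0.95/0.05 = 19.
Target posterior odds = 0.98/0.02 = 49.
Require 19ⁿ ≥ 49 ÷ (3/497) = 24353/3.
19³ = 6859 falls short of 24353/3 but 19⁴ = 130321 reaches it, so n = 4.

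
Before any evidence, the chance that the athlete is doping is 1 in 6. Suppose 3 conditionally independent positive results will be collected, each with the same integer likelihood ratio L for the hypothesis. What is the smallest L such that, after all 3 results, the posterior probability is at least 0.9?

4

Prior odds = (1/6)/(5/6) = 0.2.
Target odds = 0.9/0.1 = 9.
Need L³ ≥ 9 ÷ 0.2 = 45.
3³ = 27 < 45 ≤ 64 = 4³, so L = 4.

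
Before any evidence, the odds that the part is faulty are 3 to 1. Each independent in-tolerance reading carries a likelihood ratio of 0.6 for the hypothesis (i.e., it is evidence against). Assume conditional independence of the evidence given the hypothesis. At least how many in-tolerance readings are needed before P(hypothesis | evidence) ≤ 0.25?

5

Prior odds = 3.
Likelihood ratio per in-tolerance reading = 0.6.
Target odds: 0.25 ÷ 0.75 = 1/3.
Require 0.6ⁿ ≤ 1/3 ÷ 3 = 1/9.
0.6⁴ = 0.1296 is still above 1/9 but 0.6⁵ = 0.07776 is at or below it, so n = 5.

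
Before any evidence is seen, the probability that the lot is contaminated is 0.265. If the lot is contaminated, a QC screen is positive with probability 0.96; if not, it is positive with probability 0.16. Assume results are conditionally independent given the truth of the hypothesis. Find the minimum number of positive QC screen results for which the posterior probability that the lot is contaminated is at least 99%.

4

Prior odds: 0.265 ÷ 0.735 = 53/147.
Likelihood ratio of a positive = 0.96/0.16 = 6.
Target odds: 0.99 ÷ 0.01 = 99.
Need (53/147) × 6ⁿ ≥ 99, i.e. 6ⁿ ≥ 14553/53.
6³ = 216 falls short of 14553/53 but 6⁴ = 1296 reaches it, so n = 4.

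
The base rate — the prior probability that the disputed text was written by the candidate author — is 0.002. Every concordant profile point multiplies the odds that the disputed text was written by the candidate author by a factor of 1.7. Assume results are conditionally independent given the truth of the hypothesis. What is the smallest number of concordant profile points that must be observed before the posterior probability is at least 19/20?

18

Prior odds: 0.002 ÷ 0.998 = 1/499.
Likelihood ratio per concordant profile point = 1.7.
Target posterior odds = 0.95/0.05 = 19.
Need (1/499) × 1.7ⁿ ≥ 19, i.e. 1.7ⁿ ≥ 9481.
1.7¹⁷ ≈8272.4 falls short of 9481 but 1.7¹⁸ ≈14063.1 reaches it, so n = 18.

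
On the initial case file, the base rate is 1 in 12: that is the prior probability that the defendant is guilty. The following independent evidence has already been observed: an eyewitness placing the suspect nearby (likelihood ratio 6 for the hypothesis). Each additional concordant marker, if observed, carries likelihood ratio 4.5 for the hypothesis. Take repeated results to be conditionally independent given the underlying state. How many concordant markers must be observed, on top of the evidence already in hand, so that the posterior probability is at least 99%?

Prior odds = (1/12)/(11/12) = 1/11.
Bayes factor of the evidence already in hand = 6.
Odds after that evidence = (1/11) × 6 = 6/11.
Target odds = 0.99/0.01 = 99.
Need 4.5ⁿ ≥ 99 ÷ (6/11) = 181.5.
4.5³ = 91.125 falls short of 181.5 but 4.5⁴ = 410.0625 reaches it, so n = 4.

4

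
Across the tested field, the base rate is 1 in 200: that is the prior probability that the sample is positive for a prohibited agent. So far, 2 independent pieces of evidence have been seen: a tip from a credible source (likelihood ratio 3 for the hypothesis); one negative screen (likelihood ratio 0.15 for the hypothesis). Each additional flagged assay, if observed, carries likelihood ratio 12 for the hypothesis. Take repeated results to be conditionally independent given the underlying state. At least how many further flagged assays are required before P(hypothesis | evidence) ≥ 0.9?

Prior odds = 0.005/0.995 = 1/199.
Combined Bayes factor of the evidence already in hand = 3 × 0.15 = 0.45.
Odds after that evidence = (1/199) × 0.45 = 9/3980.
Target odds = 0.9/0.1 = 9.
Need 12ⁿ ≥ 9 ÷ (9/3980) = 3980.
12³ = 1728 falls short of 3980 but 12⁴ = 20736 reaches it, so n = 4.

4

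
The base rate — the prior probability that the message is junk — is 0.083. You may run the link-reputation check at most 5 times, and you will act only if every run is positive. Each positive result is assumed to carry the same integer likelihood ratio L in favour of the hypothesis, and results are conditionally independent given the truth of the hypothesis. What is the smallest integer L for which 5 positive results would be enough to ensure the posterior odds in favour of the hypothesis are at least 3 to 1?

3

Prior odds = 0.083/0.917 = 83/917.
Target odds = 3.
Need L⁵ ≥ 3 ÷ (83/917) = 2751/83.
2⁵ = 32 < 2751/83 ≤ 243 = 3⁵, so L = 3.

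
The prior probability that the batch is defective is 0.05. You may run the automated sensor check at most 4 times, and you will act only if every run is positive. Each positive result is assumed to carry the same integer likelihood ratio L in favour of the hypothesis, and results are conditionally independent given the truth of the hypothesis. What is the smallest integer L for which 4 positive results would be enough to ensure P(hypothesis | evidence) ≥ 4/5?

Prior odds = 0.05/0.95 = 1/19.
Target odds = 0.8/0.2 = 4.
Need L⁴ ≥ 4 ÷ (1/19) = 76.
2⁴ = 16 < 76 ≤ 81 = 3⁴, so L = 3.

3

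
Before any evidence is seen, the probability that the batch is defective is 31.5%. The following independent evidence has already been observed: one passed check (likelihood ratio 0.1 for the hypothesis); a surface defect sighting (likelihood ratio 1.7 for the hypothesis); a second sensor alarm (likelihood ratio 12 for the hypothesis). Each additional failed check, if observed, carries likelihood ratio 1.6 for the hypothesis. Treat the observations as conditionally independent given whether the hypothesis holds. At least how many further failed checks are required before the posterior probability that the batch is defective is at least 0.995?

Prior odds = 0.315/0.685 = 63/137.
Combined Bayes factor of the evidence already in hand = 0.1 × 1.7 × 12 = 2.04.
Odds after that evidence = (63/137) × 2.04 = 3213/3425.
Target odds = 0.995/0.005 = 199.
Need 1.6ⁿ ≥ 199 ÷ (3213/3425) = 681575/3213.
1.6¹¹ ≈175.922 falls short of 681575/3213 but 1.6¹² ≈281.475 reaches it, so n = 12.

12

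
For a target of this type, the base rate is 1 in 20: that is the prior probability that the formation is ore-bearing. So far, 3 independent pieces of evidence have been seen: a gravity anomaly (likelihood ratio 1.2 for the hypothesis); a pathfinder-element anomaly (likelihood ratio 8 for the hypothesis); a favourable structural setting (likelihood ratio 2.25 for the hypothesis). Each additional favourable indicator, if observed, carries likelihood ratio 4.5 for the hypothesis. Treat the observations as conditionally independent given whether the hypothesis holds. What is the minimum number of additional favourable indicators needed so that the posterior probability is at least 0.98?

Prior odds = 0.05/0.95 = 1/19.
Combined Bayes factor of the evidence already in hand = 1.2 × 8 × 2.25 = 21.6.
Odds after that evidence = (1/19) × 21.6 = 108/95.
Target odds = 0.98/0.02 = 49.
Need 4.5ⁿ ≥ 49 ÷ (108/95) = 4655/108.
4.5² = 20.25 falls short of 4655/108 but 4.5³ = 91.125 reaches it, so n = 3.

3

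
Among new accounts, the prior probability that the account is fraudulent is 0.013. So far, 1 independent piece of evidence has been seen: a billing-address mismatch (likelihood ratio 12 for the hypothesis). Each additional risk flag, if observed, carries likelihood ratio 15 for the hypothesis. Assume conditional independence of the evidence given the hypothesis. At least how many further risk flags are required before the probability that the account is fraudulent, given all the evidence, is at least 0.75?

Prior odds = 0.013/0.987 = 13/987.
Bayes factor of the evidence already in hand = 12.
Odds after that evidence = (13/987) × 12 = 52/329.
Target odds = 0.75/0.25 = 3.
Need 15ⁿ ≥ 3 ÷ (52/329) = 987/52.
15¹ = 15 falls short of 987/52 but 15² = 225 reaches it, so n = 2.

2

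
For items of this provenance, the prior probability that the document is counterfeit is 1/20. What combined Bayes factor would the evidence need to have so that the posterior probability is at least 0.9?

Prior odds = 0.05/0.95 = 1/19.
Target odds = 0.9/0.1 = 9.
Required Bayes factor = 9 ÷ (1/19) = 171.

171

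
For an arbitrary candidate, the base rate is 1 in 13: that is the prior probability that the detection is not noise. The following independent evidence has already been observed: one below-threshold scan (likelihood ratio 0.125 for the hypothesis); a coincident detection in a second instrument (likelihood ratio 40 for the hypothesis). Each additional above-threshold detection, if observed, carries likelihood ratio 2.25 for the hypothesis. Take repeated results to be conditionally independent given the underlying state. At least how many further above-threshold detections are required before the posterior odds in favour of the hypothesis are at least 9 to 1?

Prior odds = (1/13)/(12/13) = 1/12.
Combined Bayes factor of the evidence already in hand = 0.125 × 40 = 5.
Odds after that evidence = (1/12) × 5 = 5/12.
Target odds = 9.
Need 2.25ⁿ ≥ 9 ÷ (5/12) = 21.6.
2.25³ = 11.390625 falls short of 21.6 but 2.25⁴ = 25.62890625 reaches it, so n = 4.

4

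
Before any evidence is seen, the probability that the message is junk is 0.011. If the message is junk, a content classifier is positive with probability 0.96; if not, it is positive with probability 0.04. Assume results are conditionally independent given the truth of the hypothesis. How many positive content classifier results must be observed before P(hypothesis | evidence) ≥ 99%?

Prior odds: 0.011 ÷ 0.989 = 11/989.
Likelihood ratio of a positive = 0.96/0.04 = 24.
Target posterior odds = 0.99/0.01 = 99.
Require 24ⁿ ≥ 99 ÷ (11/989) = 8901.
24² = 576 falls short of 8901 but 24³ = 13824 reaches it, so n = 3.

3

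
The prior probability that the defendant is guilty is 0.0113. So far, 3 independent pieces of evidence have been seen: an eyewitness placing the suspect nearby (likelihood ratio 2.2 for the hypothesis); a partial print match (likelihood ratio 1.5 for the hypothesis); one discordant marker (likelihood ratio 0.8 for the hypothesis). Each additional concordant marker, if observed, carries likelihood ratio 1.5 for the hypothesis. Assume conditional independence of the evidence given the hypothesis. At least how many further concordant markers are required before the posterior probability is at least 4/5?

13

Prior odds = 0.0113/0.9887 = 113/9887.
Combined Bayes factor of the evidence already in hand = 2.2 × 1.5 × 0.8 = 2.64.
Odds after that evidence = (113/9887) × 2.64 = 7458/247175.
Target odds = 0.8/0.2 = 4.
Need 1.5ⁿ ≥ 4 ÷ (7458/247175) = 494350/3729.
1.5¹² = 531441/4096 falls short of 494350/3729 but 1.5¹³ = 1594323/8192 reaches it, so n = 13.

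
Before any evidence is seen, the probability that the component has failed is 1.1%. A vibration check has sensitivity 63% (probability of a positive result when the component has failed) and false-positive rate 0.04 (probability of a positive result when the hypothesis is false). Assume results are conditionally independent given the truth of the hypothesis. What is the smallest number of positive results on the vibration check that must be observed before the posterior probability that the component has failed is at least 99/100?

4

Prior odds: 0.011 ÷ 0.989 = 11/989.
Likelihood ratio of a positive result = 0.63/0.04 = 15.75.
Target posterior odds = 0.99/0.01 = 99.
Require 15.75ⁿ ≥ 99 ÷ (11/989) = 8901.
15.75³ = 3906.984375 falls short of 8901 but 15.75⁴ = 15752961/256 reaches it, so n = 4.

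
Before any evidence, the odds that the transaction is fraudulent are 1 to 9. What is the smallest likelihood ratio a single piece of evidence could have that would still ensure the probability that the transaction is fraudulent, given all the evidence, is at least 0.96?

Prior odds = 1/9.
Target odds = 0.96/0.04 = 24.
Required Bayes factor = 24 ÷ (1/9) = 216.

216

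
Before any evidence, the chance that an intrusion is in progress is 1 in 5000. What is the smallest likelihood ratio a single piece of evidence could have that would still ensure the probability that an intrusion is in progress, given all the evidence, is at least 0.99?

494901

Prior odds = 0.0002/0.9998 = 1/4999.
Target odds = 0.99/0.01 = 99.
Required Bayes factor = 99 ÷ (1/4999) = 494901.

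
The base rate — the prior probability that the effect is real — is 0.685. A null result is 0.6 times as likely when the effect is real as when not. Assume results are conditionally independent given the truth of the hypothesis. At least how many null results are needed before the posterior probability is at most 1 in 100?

Prior odds = 0.685/0.315 = 137/63.
Likelihood ratio per null result = 0.6.
Target odds: 0.01 ÷ 0.99 = 1/99.
Require 0.6ⁿ ≤ 1/99 ÷ (137/63) = 7/1507.
0.6¹⁰ = 59049/9765625 is still above 7/1507 but 0.6¹¹ = 177147/48828125 is at or below it, so n = 11.

11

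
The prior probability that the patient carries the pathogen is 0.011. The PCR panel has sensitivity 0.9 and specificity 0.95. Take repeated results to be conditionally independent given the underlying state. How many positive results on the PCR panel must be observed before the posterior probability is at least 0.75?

2

Prior odds: 0.011 ÷ 0.989 = 11/989.
False-positive rate = 1 − 0.95 = 0.05; likelihood ratio of a positive = 0.9/0.05 = 18.
Target odds: 0.75 ÷ 0.25 = 3.
Require 18ⁿ ≥ 3 ÷ (11/989) = 2967/11.
18¹ = 18 falls short of 2967/11 but 18² = 324 reaches it, so n = 2.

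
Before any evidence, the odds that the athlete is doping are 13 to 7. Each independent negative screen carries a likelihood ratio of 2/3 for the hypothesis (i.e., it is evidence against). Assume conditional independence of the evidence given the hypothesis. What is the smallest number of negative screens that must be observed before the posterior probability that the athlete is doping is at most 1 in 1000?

Prior odds = 13/7.
Likelihood ratio per negative screen = 2/3.
Target posterior odds = 0.001/0.999 = 1/999.
Need (13/7) × (2/3)ⁿ ≤ 1/999, i.e. (2/3)ⁿ ≤ 7/12987.
(2/3)¹⁸ = 262144/387420489 is still above 7/12987 but (2/3)¹⁹ ≈0.000451093 is at or below it, so n = 19.

19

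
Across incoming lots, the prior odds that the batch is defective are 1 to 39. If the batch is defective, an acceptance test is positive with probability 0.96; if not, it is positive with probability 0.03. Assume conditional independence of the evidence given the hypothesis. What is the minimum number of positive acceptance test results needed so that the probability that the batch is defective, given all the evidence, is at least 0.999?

Prior odds = 1/39.
Likelihood ratio of a positive = 0.96/0.03 = 32.
Target odds: 0.999 ÷ 0.001 = 999.
Need (1/39) × 32ⁿ ≥ 999, i.e. 32ⁿ ≥ 38961.
32³ = 32768 falls short of 38961 but 32⁴ = 1048576 reaches it, so n = 4.

4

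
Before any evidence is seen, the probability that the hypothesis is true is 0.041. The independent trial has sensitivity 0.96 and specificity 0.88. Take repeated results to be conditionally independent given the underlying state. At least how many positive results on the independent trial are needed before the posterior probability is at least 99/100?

4

Prior odds = 0.041/0.959 = 41/959.
False-positive rate = 1 − 0.88 = 0.12; likelihood ratio of a positive = 0.96/0.12 = 8.
Target posterior odds = 0.99/0.01 = 99.
Require 8ⁿ ≥ 99 ÷ (41/959) = 94941/41.
8³ = 512 falls short of 94941/41 but 8⁴ = 4096 reaches it, so n = 4.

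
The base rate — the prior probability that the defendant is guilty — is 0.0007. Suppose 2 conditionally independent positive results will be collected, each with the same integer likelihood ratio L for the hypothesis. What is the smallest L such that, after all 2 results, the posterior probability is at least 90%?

114

Prior odds = 0.0007/0.9993 = 7/9993.
Target odds = 0.9/0.1 = 9.
Need L² ≥ 9 ÷ (7/9993) = 89937/7.
113² = 12769 < 89937/7 ≤ 12996 = 114², so L = 114.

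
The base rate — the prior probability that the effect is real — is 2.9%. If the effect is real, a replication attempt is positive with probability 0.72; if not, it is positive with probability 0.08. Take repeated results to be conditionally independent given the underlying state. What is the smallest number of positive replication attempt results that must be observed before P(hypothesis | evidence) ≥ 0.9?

Prior odds: 0.029 ÷ 0.971 = 29/971.
Likelihood ratio of a positive = 0.72/0.08 = 9.
Target odds: 0.9 ÷ 0.1 = 9.
Need (29/971) × 9ⁿ ≥ 9, i.e. 9ⁿ ≥ 8739/29.
9² = 81 falls short of 8739/29 but 9³ = 729 reaches it, so n = 3.

3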